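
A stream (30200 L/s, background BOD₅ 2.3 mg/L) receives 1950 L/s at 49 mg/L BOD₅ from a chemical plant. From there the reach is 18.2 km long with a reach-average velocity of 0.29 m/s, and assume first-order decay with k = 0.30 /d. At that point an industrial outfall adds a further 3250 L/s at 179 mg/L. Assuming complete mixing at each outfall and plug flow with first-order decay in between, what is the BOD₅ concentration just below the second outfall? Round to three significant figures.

20.2 mg/L

Conservation of mass: C = (30200·2.300 + 1950·49.00) / 32150 = 165000/32150 = 5.133 mg/L; combined flow 32150 L/s.
Travel time t = 18.2·1000 / 0.29 = 62760 s = 17.43 h.
Applying C = C₀e^(−kt): 5.133 × 0.8042 = 4.128 mg/L.
Second outfall: C = (32150·4.128 + 3250·179.0)/35400 = 20.18 mg/L.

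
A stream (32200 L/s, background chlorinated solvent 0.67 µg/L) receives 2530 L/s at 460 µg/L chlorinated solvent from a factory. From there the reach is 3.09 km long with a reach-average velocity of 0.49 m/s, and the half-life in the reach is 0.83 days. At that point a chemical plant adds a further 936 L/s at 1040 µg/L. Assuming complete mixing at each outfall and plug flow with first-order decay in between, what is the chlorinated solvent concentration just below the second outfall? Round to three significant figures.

58.6 µg/L

Conservation of mass: C = (32200·0.6700 + 2530·460.0) / 34730 = 1185000/34730 = 34.13 µg/L; combined flow 34730 L/s.
Travel time t = 3.09·1000 / 0.49 = 6306 s = 1.752 h.
Half-life 0.83 d → k = ln 2 / 0.83 = 0.8351 d⁻¹.
First-order decay: C = 34.13·exp(−k·t) = 34.13·0.9409 = 32.11 µg/L.
At the second outfall, C = (34730·32.11 + 936.0·1040) / (34730 + 936.0) = 58.56 µg/L.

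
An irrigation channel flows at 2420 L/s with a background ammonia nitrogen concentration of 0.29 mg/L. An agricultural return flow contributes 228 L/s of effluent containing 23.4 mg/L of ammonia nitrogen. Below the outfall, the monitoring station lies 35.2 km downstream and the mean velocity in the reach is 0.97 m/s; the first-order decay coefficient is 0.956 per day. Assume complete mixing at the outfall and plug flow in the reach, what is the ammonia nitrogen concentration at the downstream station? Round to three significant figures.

1.53 mg/L

Conservation of mass: C = (2420·0.2900 + 228.0·23.40) / 2648 = 6037/2648 = 2.280 mg/L.
Travel time t = 35.2·1000 / 0.97 = 36290 s = 10.08 h.
Applying C = C₀e^(−kt): 2.280 × 0.6693 = 1.526 mg/L.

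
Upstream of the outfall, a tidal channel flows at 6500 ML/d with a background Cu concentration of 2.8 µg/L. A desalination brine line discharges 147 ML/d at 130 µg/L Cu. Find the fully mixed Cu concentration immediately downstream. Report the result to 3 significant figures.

5.61 µg/L

Flow-weighted average: C = (6500·2.800 + 147.0·130.0) / 6647 = 37310/6647 = 5.613 µg/L.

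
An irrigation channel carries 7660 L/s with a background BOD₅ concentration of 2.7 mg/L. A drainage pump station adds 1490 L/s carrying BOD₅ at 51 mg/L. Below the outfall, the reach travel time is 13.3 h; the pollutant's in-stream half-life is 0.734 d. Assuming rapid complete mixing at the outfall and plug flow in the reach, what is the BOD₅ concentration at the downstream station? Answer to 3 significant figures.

6.26 mg/L

Conservation of mass: C = (7660·2.700 + 1490·51.00) / 9150 = 96670/9150 = 10.57 mg/L.
Half-life 0.734 d → k = ln 2 / 0.734 = 0.9443 d⁻¹.
First-order decay: C = 10.57·exp(−k·t) = 10.57·0.5925 = 6.260 mg/L.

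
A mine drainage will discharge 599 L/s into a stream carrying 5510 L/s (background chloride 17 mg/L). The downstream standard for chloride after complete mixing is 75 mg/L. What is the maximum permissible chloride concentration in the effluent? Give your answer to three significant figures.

At the limit, (Qr·Cr + Qe·Cₑ)/(Qr + Qe) = 75:
Cₑ = (6109·75 − 5510·17.00) / 599.0 = 608.5 mg/L.

609 mg/L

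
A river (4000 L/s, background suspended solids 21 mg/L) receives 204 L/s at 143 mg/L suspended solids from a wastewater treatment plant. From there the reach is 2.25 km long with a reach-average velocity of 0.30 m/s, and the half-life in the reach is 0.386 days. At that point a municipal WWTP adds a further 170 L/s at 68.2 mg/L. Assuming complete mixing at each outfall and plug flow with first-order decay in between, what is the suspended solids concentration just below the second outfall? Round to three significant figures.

Mass balance: C = (4000·21.00 + 204.0·143.0) / 4204 = 113200/4204 = 26.92 mg/L; combined flow 4204 L/s.
Travel time t = 2.25·1000 / 0.30 = 7500 s = 2.083 h.
Half-life 0.386 d → k = ln 2 / 0.386 = 1.796 d⁻¹.
Applying C = C₀e^(−kt): 26.92 × 0.8557 = 23.03 mg/L.
At the second outfall, C = (4204·23.03 + 170.0·68.20) / (4204 + 170.0) = 24.79 mg/L.

24.8 mg/L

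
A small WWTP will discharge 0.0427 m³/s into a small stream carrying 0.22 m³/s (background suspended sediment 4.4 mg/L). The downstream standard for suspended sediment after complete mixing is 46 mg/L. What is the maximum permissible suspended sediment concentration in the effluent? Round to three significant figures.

260 mg/L

At the limit, (Qr·Cr + Qe·Cₑ)/(Qr + Qe) = 46:
Cₑ = (0.2627·46 − 0.2200·4.400) / 0.04270 = 260.3 mg/L.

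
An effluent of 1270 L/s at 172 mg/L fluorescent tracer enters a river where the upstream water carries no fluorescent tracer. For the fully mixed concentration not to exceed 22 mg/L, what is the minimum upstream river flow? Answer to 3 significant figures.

8660 L/s

Set C_mix = 22: (Q·0 + 1270·172.0) / (Q + 1270) = 22
→ Q = 1270·(172.0 − 22)/(22 − 0) = 8659 L/s.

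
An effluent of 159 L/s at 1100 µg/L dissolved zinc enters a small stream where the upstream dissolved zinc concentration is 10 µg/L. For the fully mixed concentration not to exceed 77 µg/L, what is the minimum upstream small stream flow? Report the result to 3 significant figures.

Set C_mix = 77: (Q·10.00 + 159.0·1100) / (Q + 159.0) = 77
→ Q = 159.0·(1100 − 77)/(77 − 10.00) = 2428 L/s.

2430 L/s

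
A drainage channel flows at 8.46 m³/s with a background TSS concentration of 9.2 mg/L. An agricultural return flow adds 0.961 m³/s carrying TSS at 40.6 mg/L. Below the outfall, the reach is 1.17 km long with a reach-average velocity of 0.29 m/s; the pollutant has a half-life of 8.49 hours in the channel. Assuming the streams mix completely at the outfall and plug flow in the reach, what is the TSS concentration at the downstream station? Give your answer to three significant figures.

11.3 mg/L

Flow-weighted average: C = (8.460·9.200 + 0.9610·40.60) / 9.421 = 116.8/9.421 = 12.40 mg/L.
Travel time t = 1.17·1000 / 0.29 = 4034 s = 1.121 h.
Half-life 8.49 h → k = ln 2 / 8.49 = 0.08164 h⁻¹ = 1.959 d⁻¹.
Applying C = C₀e^(−kt): 12.40 × 0.9126 = 11.32 mg/L.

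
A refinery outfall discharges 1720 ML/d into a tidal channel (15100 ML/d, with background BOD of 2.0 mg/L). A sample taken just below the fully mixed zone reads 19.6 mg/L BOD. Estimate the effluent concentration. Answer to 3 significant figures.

174 mg/L

Mass balance: 15100·2.000 + 1720·Cₑ = 16820·19.60
→ Cₑ = (16820·19.60 − 15100·2.000) / 1720 = 174.1 mg/L.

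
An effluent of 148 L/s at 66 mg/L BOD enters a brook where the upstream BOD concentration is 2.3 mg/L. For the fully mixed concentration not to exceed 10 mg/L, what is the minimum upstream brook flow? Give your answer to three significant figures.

1080 L/s

Set C_mix = 10: (Q·2.300 + 148.0·66.00) / (Q + 148.0) = 10
→ Q = 148.0·(66.00 − 10)/(10 − 2.300) = 1076 L/s.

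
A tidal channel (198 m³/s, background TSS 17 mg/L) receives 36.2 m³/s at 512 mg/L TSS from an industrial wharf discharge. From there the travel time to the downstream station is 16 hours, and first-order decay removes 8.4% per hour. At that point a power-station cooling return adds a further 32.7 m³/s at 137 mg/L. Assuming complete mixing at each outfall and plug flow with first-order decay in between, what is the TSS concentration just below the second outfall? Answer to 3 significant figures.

36.9 mg/L

Mixed concentration C = ΣQC/ΣQ = (198.0·17.00 + 36.20·512.0) / 234.2 = 21900/234.2 = 93.51 mg/L; combined flow 234.2 m³/s.
8.4%/h lost → k = −ln(1 − 0.084) = 0.08774 h⁻¹.
Decay over the reach: 93.51·exp(−kt) = 93.51·0.2457 = 22.97 mg/L.
Second outfall: C = (234.2·22.97 + 32.70·137.0)/266.9 = 36.94 mg/L.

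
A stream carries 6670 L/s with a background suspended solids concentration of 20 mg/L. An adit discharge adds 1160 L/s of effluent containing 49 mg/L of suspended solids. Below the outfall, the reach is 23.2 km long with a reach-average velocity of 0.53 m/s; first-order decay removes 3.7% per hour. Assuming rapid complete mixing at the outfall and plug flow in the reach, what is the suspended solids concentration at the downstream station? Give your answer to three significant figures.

After mixing, C = (6670·20.00 + 1160·49.00) / 7830 = 190200/7830 = 24.30 mg/L.
Travel time t = 23.2·1000 / 0.53 = 43770 s = 12.16 h.
3.7%/h lost → k = −ln(1 − 0.037) = 0.03770 h⁻¹.
After decay, C = 24.30 × e^(−kt) = 24.30 × 0.6323 = 15.36 mg/L.

15.4 mg/L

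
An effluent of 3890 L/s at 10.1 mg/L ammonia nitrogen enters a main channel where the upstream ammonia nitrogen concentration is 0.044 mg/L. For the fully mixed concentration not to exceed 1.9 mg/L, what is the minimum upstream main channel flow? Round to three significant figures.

Set C_mix = 1.9: (Q·0.04400 + 3890·10.10) / (Q + 3890) = 1.9
→ Q = 3890·(10.10 − 1.9)/(1.9 − 0.04400) = 17190 L/s.

17200 L/s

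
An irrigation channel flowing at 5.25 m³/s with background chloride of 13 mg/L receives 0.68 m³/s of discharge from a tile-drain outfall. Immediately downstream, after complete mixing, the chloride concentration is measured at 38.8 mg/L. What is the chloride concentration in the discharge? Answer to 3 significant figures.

Mass balance: 5.250·13.00 + 0.6800·Cₑ = 5.930·38.80
→ Cₑ = (5.930·38.80 − 5.250·13.00) / 0.6800 = 238.0 mg/L.

238 mg/L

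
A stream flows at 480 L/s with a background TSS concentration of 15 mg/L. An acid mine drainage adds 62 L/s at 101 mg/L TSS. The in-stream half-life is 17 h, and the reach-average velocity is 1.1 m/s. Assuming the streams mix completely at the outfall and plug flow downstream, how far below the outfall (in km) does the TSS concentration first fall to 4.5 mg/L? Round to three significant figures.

166 km

After mixing, C = (480.0·15.00 + 62.00·101.0) / 542.0 = 13460/542.0 = 24.84 mg/L.
Half-life 17 h → k = ln 2 / 17 = 0.04077 h⁻¹ = 0.9786 d⁻¹.
Set 24.84·exp(−k·t) = 4.5 → t = ln(24.84/4.5)/k = 150800 s = 41.90 h.
Distance = v·t = 1.1·150800 = 165900 m = 165.9 km.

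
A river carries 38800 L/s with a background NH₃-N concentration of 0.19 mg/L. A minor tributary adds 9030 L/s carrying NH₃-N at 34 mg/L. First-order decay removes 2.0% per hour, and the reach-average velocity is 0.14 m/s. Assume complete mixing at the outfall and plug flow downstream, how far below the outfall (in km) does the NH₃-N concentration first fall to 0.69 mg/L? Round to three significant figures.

Flow-weighted average: C = (38800·0.1900 + 9030·34.00) / 47830 = 314400/47830 = 6.573 mg/L.
2.0%/h lost → k = −ln(1 − 0.02) = 0.02020 h⁻¹.
Set 6.573·exp(−k·t) = 0.69 → t = ln(6.573/0.69)/k = 401700 s = 111.6 h.
Distance = v·t = 0.14·401700 = 56230 m = 56.23 km.

56.2 km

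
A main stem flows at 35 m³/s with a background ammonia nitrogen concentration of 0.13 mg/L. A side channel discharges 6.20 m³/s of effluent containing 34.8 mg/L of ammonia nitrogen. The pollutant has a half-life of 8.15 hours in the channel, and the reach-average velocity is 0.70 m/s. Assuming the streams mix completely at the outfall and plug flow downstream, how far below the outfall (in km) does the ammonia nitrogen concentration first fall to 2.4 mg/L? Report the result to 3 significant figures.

Mixed concentration C = ΣQC/ΣQ = (35.00·0.1300 + 6.200·34.80) / 41.20 = 220.3/41.20 = 5.347 mg/L.
Half-life 8.15 h → k = ln 2 / 8.15 = 0.08505 h⁻¹ = 2.041 d⁻¹.
Set 5.347·exp(−k·t) = 2.4 → t = ln(5.347/2.4)/k = 33910 s = 9.420 h.
Distance = v·t = 0.70·33910 = 23740 m = 23.74 km.

23.7 km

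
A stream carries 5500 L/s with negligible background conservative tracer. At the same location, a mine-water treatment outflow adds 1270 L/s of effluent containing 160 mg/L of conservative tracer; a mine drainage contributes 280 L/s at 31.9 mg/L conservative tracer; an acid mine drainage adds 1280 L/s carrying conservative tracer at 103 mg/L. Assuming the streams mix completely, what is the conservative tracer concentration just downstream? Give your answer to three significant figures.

Mass balance: C = (5500·0 + 1270·160.0 + 280.0·31.90 + 1280·103.0) / 8330 = 344000/8330 = 41.29 mg/L.

41.3 mg/L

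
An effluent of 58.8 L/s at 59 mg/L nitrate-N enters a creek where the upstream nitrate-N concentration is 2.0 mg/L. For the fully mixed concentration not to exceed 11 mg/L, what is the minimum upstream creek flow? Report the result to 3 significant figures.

314 L/s

Set C_mix = 11: (Q·2.000 + 58.80·59.00) / (Q + 58.80) = 11
→ Q = 58.80·(59.00 − 11)/(11 − 2.000) = 313.6 L/s.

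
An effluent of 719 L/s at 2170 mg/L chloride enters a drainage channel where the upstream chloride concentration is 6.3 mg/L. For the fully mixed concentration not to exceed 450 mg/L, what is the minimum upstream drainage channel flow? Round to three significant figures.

2790 L/s

Set C_mix = 450: (Q·6.300 + 719.0·2170) / (Q + 719.0) = 450
→ Q = 719.0·(2170 − 450)/(450 − 6.300) = 2787 L/s.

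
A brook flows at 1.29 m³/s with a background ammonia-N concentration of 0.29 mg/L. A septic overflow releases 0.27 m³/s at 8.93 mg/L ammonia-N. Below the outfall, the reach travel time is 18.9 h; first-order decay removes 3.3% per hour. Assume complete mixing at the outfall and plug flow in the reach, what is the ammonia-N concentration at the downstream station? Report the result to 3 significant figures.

0.947 mg/L

Mixed concentration C = ΣQC/ΣQ = (1.290·0.2900 + 0.2700·8.930) / 1.560 = 2.785/1.560 = 1.785 mg/L.
3.3%/h lost → k = −ln(1 − 0.033) = 0.03356 h⁻¹.
After decay, C = 1.785 × e^(−kt) = 1.785 × 0.5303 = 0.9469 mg/L.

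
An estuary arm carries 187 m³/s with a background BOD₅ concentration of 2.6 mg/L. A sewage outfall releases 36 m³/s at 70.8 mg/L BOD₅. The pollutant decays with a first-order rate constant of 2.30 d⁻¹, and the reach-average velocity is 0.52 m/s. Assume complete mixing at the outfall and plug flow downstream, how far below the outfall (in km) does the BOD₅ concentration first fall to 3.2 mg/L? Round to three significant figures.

28.3 km

Conservation of mass: C = (187.0·2.600 + 36.00·70.80) / 223.0 = 3035/223.0 = 13.61 mg/L.
Set 13.61·exp(−k·t) = 3.2 → t = ln(13.61/3.2)/k = 54380 s = 15.11 h.
Distance = v·t = 0.52·54380 = 28280 m = 28.28 km.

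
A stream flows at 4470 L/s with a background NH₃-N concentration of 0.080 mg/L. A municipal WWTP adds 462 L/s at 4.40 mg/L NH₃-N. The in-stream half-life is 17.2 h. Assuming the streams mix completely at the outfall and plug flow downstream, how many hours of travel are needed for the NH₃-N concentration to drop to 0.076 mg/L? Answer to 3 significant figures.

46.0 h

Flow-weighted average: C = (4470·0.08000 + 462.0·4.400) / 4932 = 2390/4932 = 0.4847 mg/L.
Half-life 17.2 h → k = ln 2 / 17.2 = 0.04030 h⁻¹ = 0.9672 d⁻¹.
0.4847·exp(−k·t) = 0.076 → t = ln(0.4847/0.076)/k = 165500 s = 45.97 h.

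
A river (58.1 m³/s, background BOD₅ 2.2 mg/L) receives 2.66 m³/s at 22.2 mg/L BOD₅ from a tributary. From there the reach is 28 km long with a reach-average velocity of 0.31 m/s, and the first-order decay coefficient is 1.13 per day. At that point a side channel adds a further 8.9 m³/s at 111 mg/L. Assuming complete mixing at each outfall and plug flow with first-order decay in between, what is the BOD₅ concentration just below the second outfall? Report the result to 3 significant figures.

Mass balance: C = (58.10·2.200 + 2.660·22.20) / 60.76 = 186.9/60.76 = 3.076 mg/L; combined flow 60.76 m³/s.
Travel time t = 28·1000 / 0.31 = 90320 s = 25.09 h.
Applying C = C₀e^(−kt): 3.076 × 0.3069 = 0.9438 mg/L.
At the second outfall, C = (60.76·0.9438 + 8.900·111.0) / (60.76 + 8.900) = 15.00 mg/L.

15.0 mg/L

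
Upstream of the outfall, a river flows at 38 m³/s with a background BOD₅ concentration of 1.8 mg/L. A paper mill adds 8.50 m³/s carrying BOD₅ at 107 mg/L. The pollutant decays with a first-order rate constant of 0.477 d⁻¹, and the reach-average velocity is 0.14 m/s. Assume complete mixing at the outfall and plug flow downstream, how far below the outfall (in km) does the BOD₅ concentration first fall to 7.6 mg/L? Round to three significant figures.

25.8 km

Conservation of mass: C = (38.00·1.800 + 8.500·107.0) / 46.50 = 977.9/46.50 = 21.03 mg/L.
Set 21.03·exp(−k·t) = 7.6 → t = ln(21.03/7.6)/k = 184400 s = 51.21 h.
Distance = v·t = 0.14·184400 = 25810 m = 25.81 km.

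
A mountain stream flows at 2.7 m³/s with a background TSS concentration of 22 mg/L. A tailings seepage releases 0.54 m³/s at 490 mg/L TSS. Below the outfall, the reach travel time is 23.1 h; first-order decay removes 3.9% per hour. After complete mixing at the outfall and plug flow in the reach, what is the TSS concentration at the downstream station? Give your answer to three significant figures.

39.9 mg/L

Flow-weighted average: C = (2.700·22.00 + 0.5400·490.0) / 3.240 = 324.0/3.240 = 100.0 mg/L.
3.9%/h lost → k = −ln(1 − 0.039) = 0.03978 h⁻¹.
Decay over the reach: 100.0·exp(−kt) = 100.0·0.3989 = 39.89 mg/L.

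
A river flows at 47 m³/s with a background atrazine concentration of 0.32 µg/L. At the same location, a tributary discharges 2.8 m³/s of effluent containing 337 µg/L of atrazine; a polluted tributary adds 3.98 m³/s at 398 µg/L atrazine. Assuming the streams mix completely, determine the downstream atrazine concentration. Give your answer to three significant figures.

47.3 µg/L

Conservation of mass: C = (47.00·0.3200 + 2.800·337.0 + 3.980·398.0) / 53.78 = 2543/53.78 = 47.28 µg/L.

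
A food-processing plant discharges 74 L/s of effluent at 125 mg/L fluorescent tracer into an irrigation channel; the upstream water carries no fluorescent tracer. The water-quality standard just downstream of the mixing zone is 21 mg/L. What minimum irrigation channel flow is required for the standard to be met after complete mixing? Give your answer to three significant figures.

Set C_mix = 21: (Q·0 + 74.00·125.0) / (Q + 74.00) = 21
→ Q = 74.00·(125.0 − 21)/(21 − 0) = 366.5 L/s.

366 L/s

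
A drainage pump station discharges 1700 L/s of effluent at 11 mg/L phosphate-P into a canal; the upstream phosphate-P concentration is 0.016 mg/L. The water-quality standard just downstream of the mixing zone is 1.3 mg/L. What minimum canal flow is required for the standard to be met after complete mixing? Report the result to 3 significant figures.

12800 L/s

Set C_mix = 1.3: (Q·0.01600 + 1700·11.00) / (Q + 1700) = 1.3
→ Q = 1700·(11.00 − 1.3)/(1.3 − 0.01600) = 12840 L/s.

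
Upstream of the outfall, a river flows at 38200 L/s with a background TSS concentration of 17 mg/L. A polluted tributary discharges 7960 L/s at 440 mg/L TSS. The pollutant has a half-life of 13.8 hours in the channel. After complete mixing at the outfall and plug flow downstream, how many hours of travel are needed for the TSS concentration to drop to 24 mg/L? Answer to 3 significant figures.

26.3 h

Flow-weighted average: C = (38200·17.00 + 7960·440.0) / 46160 = 4152000/46160 = 89.94 mg/L.
Half-life 13.8 h → k = ln 2 / 13.8 = 0.05023 h⁻¹ = 1.205 d⁻¹.
89.94·exp(−k·t) = 24 → t = ln(89.94/24)/k = 94690 s = 26.30 h.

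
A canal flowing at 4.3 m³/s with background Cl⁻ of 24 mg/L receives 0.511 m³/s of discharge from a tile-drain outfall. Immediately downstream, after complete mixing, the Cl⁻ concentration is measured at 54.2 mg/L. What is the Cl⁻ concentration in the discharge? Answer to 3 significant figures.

308 mg/L

Mass balance: 4.300·24.00 + 0.5110·Cₑ = 4.811·54.20
→ Cₑ = (4.811·54.20 − 4.300·24.00) / 0.5110 = 308.3 mg/L.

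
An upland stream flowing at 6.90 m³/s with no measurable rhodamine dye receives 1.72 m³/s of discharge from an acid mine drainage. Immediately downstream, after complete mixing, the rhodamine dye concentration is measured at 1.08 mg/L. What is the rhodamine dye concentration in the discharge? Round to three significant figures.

Mass balance: 6.900·0 + 1.720·Cₑ = 8.620·1.080
→ Cₑ = (8.620·1.080 − 6.900·0) / 1.720 = 5.413 mg/L.

5.41 mg/L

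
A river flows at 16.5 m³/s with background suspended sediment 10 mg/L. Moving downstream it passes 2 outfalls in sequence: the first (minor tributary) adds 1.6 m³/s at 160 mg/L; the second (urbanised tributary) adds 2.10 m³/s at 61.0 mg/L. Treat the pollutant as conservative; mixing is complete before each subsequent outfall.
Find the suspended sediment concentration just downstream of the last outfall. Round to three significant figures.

27.2 mg/L

Below outfall 1: Q → 18.10 m³/s, C = (16.50·10.00 + 1.600·160.0)/18.10 = 23.26 mg/L.
Below outfall 2: Q → 20.20 m³/s, C = (18.10·23.26 + 2.100·61.00)/20.20 = 27.18 mg/L.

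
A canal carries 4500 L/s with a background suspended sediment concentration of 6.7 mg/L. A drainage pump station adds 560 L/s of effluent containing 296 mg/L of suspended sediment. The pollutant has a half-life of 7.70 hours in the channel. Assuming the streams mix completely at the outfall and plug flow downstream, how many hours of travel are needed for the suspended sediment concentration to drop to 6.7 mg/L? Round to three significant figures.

Conservation of mass: C = (4500·6.700 + 560.0·296.0) / 5060 = 195900/5060 = 38.72 mg/L.
Half-life 7.70 h → k = ln 2 / 7.70 = 0.09002 h⁻¹ = 2.160 d⁻¹.
38.72·exp(−k·t) = 6.7 → t = ln(38.72/6.7)/k = 70150 s = 19.49 h.

19.5 h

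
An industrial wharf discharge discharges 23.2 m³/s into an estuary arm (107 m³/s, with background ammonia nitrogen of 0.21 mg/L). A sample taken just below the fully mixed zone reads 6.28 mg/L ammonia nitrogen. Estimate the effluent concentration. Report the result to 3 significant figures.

34.3 mg/L

Mass balance: 107.0·0.2100 + 23.20·Cₑ = 130.2·6.280
→ Cₑ = (130.2·6.280 − 107.0·0.2100) / 23.20 = 34.28 mg/L.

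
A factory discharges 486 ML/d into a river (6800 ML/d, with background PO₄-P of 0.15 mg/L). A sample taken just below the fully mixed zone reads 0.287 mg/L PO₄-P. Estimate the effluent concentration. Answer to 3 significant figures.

2.20 mg/L

Mass balance: 6800·0.1500 + 486.0·Cₑ = 7286·0.2870
→ Cₑ = (7286·0.2870 − 6800·0.1500) / 486.0 = 2.204 mg/L.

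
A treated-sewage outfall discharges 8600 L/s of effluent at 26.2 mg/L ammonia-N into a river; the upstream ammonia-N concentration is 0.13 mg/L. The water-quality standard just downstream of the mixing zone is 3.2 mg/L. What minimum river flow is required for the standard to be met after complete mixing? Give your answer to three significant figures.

64400 L/s

Set C_mix = 3.2: (Q·0.1300 + 8600·26.20) / (Q + 8600) = 3.2
→ Q = 8600·(26.20 − 3.2)/(3.2 − 0.1300) = 64430 L/s.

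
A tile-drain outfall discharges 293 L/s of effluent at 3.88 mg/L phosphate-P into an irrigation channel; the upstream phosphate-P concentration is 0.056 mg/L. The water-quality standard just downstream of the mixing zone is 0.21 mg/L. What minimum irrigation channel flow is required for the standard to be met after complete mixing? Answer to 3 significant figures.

Set C_mix = 0.21: (Q·0.05600 + 293.0·3.880) / (Q + 293.0) = 0.21
→ Q = 293.0·(3.880 − 0.21)/(0.21 − 0.05600) = 6983 L/s.

6980 L/s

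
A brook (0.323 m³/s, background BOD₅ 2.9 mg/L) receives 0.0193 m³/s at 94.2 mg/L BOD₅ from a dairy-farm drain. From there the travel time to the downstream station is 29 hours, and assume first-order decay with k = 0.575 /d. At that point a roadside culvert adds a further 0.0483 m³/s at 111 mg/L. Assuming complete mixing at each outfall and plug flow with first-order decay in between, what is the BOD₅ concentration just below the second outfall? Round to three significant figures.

Mass balance: C = (0.3230·2.900 + 0.01930·94.20) / 0.3423 = 2.755/0.3423 = 8.048 mg/L; combined flow 0.3423 m³/s.
Applying C = C₀e^(−kt): 8.048 × 0.4992 = 4.017 mg/L.
Second outfall: C = (0.3423·4.017 + 0.04830·111.0)/0.3906 = 17.25 mg/L.

17.2 mg/L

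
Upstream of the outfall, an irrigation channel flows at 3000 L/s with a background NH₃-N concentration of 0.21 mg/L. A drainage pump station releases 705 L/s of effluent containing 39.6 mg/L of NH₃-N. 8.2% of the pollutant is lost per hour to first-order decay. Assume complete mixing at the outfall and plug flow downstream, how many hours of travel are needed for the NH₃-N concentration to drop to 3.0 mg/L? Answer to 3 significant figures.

11.0 h

Flow-weighted average: C = (3000·0.2100 + 705.0·39.60) / 3705 = 28550/3705 = 7.705 mg/L.
8.2%/h lost → k = −ln(1 − 0.082) = 0.08556 h⁻¹.
7.705·exp(−k·t) = 3.0 → t = ln(7.705/3.0)/k = 39690 s = 11.03 h.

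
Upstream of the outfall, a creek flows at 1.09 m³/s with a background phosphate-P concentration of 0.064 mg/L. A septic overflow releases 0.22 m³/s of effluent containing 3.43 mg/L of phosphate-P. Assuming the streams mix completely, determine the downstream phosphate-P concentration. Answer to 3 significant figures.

Mass balance: C = (1.090·0.06400 + 0.2200·3.430) / 1.310 = 0.8244/1.310 = 0.6293 mg/L.

0.629 mg/L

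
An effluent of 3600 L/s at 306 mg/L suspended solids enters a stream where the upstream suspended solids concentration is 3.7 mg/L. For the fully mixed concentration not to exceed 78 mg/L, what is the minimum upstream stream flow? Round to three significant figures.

Set C_mix = 78: (Q·3.700 + 3600·306.0) / (Q + 3600) = 78
→ Q = 3600·(306.0 − 78)/(78 − 3.700) = 11050 L/s.

11000 L/s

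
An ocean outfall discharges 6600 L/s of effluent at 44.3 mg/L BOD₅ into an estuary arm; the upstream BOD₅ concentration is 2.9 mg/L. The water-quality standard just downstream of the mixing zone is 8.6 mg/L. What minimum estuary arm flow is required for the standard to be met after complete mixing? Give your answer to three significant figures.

Set C_mix = 8.6: (Q·2.900 + 6600·44.30) / (Q + 6600) = 8.6
→ Q = 6600·(44.30 − 8.6)/(8.6 − 2.900) = 41340 L/s.

41300 L/s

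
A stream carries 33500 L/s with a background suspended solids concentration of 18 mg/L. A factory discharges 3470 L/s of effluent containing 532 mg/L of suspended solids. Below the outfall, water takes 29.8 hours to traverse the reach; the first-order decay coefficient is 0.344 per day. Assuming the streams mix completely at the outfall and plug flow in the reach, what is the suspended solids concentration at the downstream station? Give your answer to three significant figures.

Mass balance: C = (33500·18.00 + 3470·532.0) / 36970 = 2449000/36970 = 66.24 mg/L.
Decay over the reach: 66.24·exp(−kt) = 66.24·0.6524 = 43.22 mg/L.

43.2 mg/L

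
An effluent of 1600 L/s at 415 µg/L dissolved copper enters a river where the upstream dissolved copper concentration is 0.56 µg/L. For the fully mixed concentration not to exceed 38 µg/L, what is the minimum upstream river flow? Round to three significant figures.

16100 L/s

Set C_mix = 38: (Q·0.5600 + 1600·415.0) / (Q + 1600) = 38
→ Q = 1600·(415.0 − 38)/(38 − 0.5600) = 16110 L/s.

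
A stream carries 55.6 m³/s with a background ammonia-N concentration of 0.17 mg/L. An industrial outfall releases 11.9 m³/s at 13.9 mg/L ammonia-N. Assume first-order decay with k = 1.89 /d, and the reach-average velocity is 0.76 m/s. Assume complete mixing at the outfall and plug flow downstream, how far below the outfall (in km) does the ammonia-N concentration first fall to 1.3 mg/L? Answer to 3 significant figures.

24.0 km

Flow-weighted average: C = (55.60·0.1700 + 11.90·13.90) / 67.50 = 174.9/67.50 = 2.591 mg/L.
Set 2.591·exp(−k·t) = 1.3 → t = ln(2.591/1.3)/k = 31520 s = 8.756 h.
Distance = v·t = 0.76·31520 = 23960 m = 23.96 km.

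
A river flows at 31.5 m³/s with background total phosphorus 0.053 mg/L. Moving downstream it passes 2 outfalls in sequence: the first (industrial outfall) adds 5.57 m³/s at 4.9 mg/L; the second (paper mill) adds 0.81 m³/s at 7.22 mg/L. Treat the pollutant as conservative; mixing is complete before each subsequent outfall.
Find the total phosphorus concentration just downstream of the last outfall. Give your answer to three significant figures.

0.919 mg/L

Below outfall 1: Q → 37.07 m³/s, C = (31.50·0.05300 + 5.570·4.900)/37.07 = 0.7813 mg/L.
Below outfall 2: Q → 37.88 m³/s, C = (37.07·0.7813 + 0.8100·7.220)/37.88 = 0.9190 mg/L.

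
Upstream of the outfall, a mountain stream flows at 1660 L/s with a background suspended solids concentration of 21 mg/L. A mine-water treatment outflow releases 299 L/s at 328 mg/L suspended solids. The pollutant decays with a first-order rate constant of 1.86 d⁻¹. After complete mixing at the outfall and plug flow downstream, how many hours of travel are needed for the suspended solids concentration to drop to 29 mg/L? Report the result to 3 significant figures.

11.0 h

Mass balance: C = (1660·21.00 + 299.0·328.0) / 1959 = 132900/1959 = 67.86 mg/L.
67.86·exp(−k·t) = 29 → t = ln(67.86/29)/k = 39490 s = 10.97 h.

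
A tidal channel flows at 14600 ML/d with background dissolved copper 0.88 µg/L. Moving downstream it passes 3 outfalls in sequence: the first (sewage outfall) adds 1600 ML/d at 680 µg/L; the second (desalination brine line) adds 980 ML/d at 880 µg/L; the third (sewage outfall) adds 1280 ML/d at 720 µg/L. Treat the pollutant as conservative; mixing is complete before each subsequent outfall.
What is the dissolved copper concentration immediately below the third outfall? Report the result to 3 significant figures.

After outfall 1: Q = 14600 + 1600 = 16200 ML/d; C = (14600·0.8800 + 1600·680.0)/16200 = 67.95 µg/L.
After outfall 2: Q = 16200 + 980.0 = 17180 ML/d; C = (16200·67.95 + 980.0·880.0)/17180 = 114.3 µg/L.
After outfall 3: Q = 17180 + 1280 = 18460 ML/d; C = (17180·114.3 + 1280·720.0)/18460 = 156.3 µg/L.

156 µg/L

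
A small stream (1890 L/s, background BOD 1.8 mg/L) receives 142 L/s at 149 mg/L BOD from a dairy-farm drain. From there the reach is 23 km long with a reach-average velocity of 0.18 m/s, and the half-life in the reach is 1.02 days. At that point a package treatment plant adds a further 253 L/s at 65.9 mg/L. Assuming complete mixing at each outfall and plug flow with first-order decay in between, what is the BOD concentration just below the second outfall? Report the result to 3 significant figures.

11.2 mg/L

Flow-weighted average: C = (1890·1.800 + 142.0·149.0) / 2032 = 24560/2032 = 12.09 mg/L; combined flow 2032 L/s.
Travel time t = 23·1000 / 0.18 = 127800 s = 35.49 h.
Half-life 1.02 d → k = ln 2 / 1.02 = 0.6796 d⁻¹.
Decay over the reach: 12.09·exp(−kt) = 12.09·0.3660 = 4.424 mg/L.
At the second outfall, C = (2032·4.424 + 253.0·65.90) / (2032 + 253.0) = 11.23 mg/L.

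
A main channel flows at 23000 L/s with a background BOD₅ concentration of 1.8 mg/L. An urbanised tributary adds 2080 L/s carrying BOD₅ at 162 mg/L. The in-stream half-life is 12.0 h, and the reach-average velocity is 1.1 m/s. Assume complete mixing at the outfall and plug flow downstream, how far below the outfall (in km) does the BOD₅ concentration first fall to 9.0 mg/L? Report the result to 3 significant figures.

After mixing, C = (23000·1.800 + 2080·162.0) / 25080 = 378400/25080 = 15.09 mg/L.
Half-life 12.0 h → k = ln 2 / 12.0 = 0.05776 h⁻¹ = 1.386 d⁻¹.
Set 15.09·exp(−k·t) = 9.0 → t = ln(15.09/9.0)/k = 32190 s = 8.943 h.
Distance = v·t = 1.1·32190 = 35410 m = 35.41 km.

35.4 km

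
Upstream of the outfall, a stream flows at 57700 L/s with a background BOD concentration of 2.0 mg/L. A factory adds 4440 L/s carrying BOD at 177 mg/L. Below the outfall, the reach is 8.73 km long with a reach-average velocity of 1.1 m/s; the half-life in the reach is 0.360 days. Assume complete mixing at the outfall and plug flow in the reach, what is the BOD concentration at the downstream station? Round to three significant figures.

Flow-weighted average: C = (57700·2.000 + 4440·177.0) / 62140 = 901300/62140 = 14.50 mg/L.
Travel time t = 8.73·1000 / 1.1 = 7936 s = 2.205 h.
Half-life 0.360 d → k = ln 2 / 0.360 = 1.925 d⁻¹.
Applying C = C₀e^(−kt): 14.50 × 0.8379 = 12.15 mg/L.

12.2 mg/L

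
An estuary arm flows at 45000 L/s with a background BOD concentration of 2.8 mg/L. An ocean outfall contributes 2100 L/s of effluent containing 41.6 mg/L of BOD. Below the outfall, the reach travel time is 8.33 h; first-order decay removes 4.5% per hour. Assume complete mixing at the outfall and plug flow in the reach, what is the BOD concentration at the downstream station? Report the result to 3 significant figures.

Flow-weighted average: C = (45000·2.800 + 2100·41.60) / 47100 = 213400/47100 = 4.530 mg/L.
4.5%/h lost → k = −ln(1 − 0.045) = 0.04604 h⁻¹.
First-order decay: C = 4.530·exp(−k·t) = 4.530·0.6814 = 3.087 mg/L.

3.09 mg/L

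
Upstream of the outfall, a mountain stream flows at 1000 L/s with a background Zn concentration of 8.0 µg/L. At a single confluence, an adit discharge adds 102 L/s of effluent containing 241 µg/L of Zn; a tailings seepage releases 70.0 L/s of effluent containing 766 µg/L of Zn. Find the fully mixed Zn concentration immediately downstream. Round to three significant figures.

73.6 µg/L

Mixed concentration C = ΣQC/ΣQ = (1000·8.000 + 102.0·241.0 + 70.00·766.0) / 1172 = 86200/1172 = 73.55 µg/L.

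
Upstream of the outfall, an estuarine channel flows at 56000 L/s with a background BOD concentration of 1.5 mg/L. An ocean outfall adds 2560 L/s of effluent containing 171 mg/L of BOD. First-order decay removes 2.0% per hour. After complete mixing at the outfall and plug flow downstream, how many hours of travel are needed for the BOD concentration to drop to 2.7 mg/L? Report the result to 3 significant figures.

After mixing, C = (56000·1.500 + 2560·171.0) / 58560 = 521800/58560 = 8.910 mg/L.
2.0%/h lost → k = −ln(1 − 0.02) = 0.02020 h⁻¹.
8.910·exp(−k·t) = 2.7 → t = ln(8.910/2.7)/k = 212700 s = 59.10 h.

59.1 h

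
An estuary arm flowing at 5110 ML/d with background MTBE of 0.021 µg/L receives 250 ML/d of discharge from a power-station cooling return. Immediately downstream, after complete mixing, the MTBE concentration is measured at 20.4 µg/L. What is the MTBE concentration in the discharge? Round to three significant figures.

437 µg/L

Mass balance: 5110·0.02100 + 250.0·Cₑ = 5360·20.40
→ Cₑ = (5360·20.40 − 5110·0.02100) / 250.0 = 436.9 µg/L.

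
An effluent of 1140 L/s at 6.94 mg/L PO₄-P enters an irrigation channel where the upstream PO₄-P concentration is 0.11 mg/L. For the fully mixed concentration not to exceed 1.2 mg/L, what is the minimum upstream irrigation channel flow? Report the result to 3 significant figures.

6000 L/s

Set C_mix = 1.2: (Q·0.1100 + 1140·6.940) / (Q + 1140) = 1.2
→ Q = 1140·(6.940 − 1.2)/(1.2 − 0.1100) = 6003 L/s.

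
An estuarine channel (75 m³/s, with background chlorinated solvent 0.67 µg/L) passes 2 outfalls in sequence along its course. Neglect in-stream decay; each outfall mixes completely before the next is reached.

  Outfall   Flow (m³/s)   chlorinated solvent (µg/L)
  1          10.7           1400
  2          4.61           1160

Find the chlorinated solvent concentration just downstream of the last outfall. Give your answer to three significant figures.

After outfall 1: Q = 75.00 + 10.70 = 85.70 m³/s; C = (75.00·0.6700 + 10.70·1400)/85.70 = 175.4 µg/L.
After outfall 2: Q = 85.70 + 4.610 = 90.31 m³/s; C = (85.70·175.4 + 4.610·1160)/90.31 = 225.6 µg/L.

226 µg/L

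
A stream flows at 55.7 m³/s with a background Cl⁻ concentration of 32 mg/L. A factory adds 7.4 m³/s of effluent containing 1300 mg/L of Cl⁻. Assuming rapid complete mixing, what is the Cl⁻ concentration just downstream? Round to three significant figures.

Mixed concentration C = ΣQC/ΣQ = (55.70·32.00 + 7.400·1300) / 63.10 = 11400/63.10 = 180.7 mg/L.

181 mg/L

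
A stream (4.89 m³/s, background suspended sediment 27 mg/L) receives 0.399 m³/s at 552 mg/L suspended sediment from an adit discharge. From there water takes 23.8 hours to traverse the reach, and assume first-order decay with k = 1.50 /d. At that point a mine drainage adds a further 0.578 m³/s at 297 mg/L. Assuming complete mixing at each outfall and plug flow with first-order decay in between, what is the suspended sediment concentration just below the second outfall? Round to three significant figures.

42.8 mg/L

Flow-weighted average: C = (4.890·27.00 + 0.3990·552.0) / 5.289 = 352.3/5.289 = 66.61 mg/L; combined flow 5.289 m³/s.
After decay, C = 66.61 × e^(−kt) = 66.61 × 0.2259 = 15.05 mg/L.
Second outfall: C = (5.289·15.05 + 0.5780·297.0)/5.867 = 42.83 mg/L.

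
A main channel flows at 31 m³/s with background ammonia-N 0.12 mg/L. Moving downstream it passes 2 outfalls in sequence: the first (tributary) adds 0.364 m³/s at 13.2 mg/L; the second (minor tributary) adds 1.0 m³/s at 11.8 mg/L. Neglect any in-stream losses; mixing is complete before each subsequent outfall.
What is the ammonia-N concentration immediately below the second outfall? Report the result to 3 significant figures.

After outfall 1: Q = 31.00 + 0.3640 = 31.36 m³/s; C = (31.00·0.1200 + 0.3640·13.20)/31.36 = 0.2718 mg/L.
After outfall 2: Q = 31.36 + 1.000 = 32.36 m³/s; C = (31.36·0.2718 + 1.000·11.80)/32.36 = 0.6280 mg/L.

0.628 mg/L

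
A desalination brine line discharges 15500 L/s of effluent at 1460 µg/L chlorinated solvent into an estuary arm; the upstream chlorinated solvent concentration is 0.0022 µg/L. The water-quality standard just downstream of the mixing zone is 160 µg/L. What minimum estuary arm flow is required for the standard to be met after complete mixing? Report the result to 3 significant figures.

126000 L/s

Set C_mix = 160: (Q·0.002200 + 15500·1460) / (Q + 15500) = 160
→ Q = 15500·(1460 − 160)/(160 − 0.002200) = 125900 L/s.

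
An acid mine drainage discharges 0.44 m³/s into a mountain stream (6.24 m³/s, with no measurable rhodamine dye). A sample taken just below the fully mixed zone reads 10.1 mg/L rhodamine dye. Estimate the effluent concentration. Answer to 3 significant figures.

153 mg/L

Mass balance: 6.240·0 + 0.4400·Cₑ = 6.680·10.10
→ Cₑ = (6.680·10.10 − 6.240·0) / 0.4400 = 153.3 mg/L.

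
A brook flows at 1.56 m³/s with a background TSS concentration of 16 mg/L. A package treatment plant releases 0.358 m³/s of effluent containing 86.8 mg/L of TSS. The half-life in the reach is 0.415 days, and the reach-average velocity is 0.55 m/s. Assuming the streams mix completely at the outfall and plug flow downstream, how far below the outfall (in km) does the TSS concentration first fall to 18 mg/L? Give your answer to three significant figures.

13.8 km

After mixing, C = (1.560·16.00 + 0.3580·86.80) / 1.918 = 56.03/1.918 = 29.22 mg/L.
Half-life 0.415 d → k = ln 2 / 0.415 = 1.670 d⁻¹.
Set 29.22·exp(−k·t) = 18 → t = ln(29.22/18)/k = 25050 s = 6.959 h.
Distance = v·t = 0.55·25050 = 13780 m = 13.78 km.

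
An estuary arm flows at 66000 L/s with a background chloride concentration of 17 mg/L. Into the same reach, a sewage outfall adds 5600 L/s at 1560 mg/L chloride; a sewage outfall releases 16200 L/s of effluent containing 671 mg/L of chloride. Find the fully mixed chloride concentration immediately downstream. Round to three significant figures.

236 mg/L

Conservation of mass: C = (66000·17.00 + 5600·1560 + 16200·671.0) / 87800 = 20730000/87800 = 236.1 mg/L.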